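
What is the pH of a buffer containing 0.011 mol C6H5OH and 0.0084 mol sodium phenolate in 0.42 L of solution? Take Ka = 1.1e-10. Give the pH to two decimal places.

pH = 9.84

pKa = −log(1.1 × 10^-10) = 9.959
Using pH = pKa + log([base]/[acid]) with [base]/[acid] = 0.0084/0.011:
pH = 9.959 + (-0.117) = 9.84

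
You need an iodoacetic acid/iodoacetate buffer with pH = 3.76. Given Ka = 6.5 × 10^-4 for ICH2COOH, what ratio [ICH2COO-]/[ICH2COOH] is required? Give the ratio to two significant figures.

ratio = 3.7

pKa = -log(6.5 × 10^-4) = 3.187
pH = pKa + log(r) ⇒ log(r) = 3.76 − 3.187 = +0.573
r = [ICH2COO-]/[ICH2COOH] = 10^(+0.573) = 3.74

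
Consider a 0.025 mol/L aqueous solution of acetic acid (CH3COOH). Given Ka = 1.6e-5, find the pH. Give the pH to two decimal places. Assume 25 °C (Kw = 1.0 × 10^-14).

pH = 3.20

CH3COOH ⇌ CH3COO- + H+
From the ICE table, Ka = [H+]²/(0.025 − [H+]) = 1.6 × 10^-5.
Neglecting [H+] in the denominator: [H+] = √(1.6 × 10^-5 × 0.025) = 6.32 × 10^-4 M
pH = −log[H+] = −log(6.32 × 10^-4) = 3.20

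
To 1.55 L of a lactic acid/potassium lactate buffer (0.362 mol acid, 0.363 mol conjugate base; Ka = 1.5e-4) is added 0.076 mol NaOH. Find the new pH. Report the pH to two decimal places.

OH- converts CH3CH(OH)COOH to CH3CH(OH)COO-: CH3CH(OH)COOH → 0.286 mol, CH3CH(OH)COO- → 0.439 mol.
pKa = −log(1.5 × 10^-4) = 3.824
Henderson–Hasselbalch with mole ratio 0.439/0.286: pH = 3.824 + (+0.186)

pH = 4.01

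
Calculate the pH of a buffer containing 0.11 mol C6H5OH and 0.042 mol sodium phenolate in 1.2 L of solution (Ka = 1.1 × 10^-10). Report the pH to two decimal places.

pKa = −log(1.1 × 10^-10) = 9.959
Henderson–Hasselbalch: pH = pKa + log([C6H5O-]/[C6H5OH]) = 9.959 + log(0.042/0.11)
pH = 9.959 + (-0.418) = 9.54

pH = 9.54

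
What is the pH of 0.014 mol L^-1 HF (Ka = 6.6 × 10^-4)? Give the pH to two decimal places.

pH = 2.56

HF ⇌ F- + H+
Ka = [H+]²/(0.014 − [H+]) = 6.6 × 10^-4
[H+] is not negligible relative to C₀; solve [H+]² + 0.00066·[H+] − 9.24e-06 = 0.
[H+] = [−0.00066 + √(0.00066² + 3.7e-05)]/2 = 2.73 × 10^-3 M
pH = −log[H+] = −log(2.73 × 10^-3) = 2.56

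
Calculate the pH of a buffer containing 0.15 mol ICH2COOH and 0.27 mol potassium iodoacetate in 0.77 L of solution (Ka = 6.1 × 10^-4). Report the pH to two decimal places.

pH = 3.47

pKa = −log(6.1 × 10^-4) = 3.215
Henderson–Hasselbalch: pH = pKa + log([ICH2COO-]/[ICH2COOH]) = 3.215 + log(0.27/0.15)
pH = 3.215 + (+0.255) = 3.47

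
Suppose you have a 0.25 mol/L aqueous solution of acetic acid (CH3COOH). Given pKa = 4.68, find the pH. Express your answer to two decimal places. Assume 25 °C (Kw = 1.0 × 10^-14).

pH = 2.64

CH3COOH ⇌ CH3COO- + H+
Ka = 10^(−4.68) = 2.09 × 10^-5
Ka = [H+]²/(0.25 − [H+]) = 2.09 × 10^-5
Since Ka ≪ C₀, [H+] ≈ √(Ka·C₀) = 2.29 × 10^-3 M.
Check: 0.91% ionized — well under 5%, approximation valid.
pH = −log[H+] = −log(2.29 × 10^-3) = 2.64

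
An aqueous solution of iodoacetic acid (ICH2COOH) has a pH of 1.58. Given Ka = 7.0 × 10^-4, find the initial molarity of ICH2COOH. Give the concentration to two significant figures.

[H+] = 10^(-1.58) = 2.63 × 10^-2 M = x
Ka = x²/(C₀ − x) ⇒ C₀ = x + x²/Ka
C₀ = 2.63 × 10^-2 + (2.63 × 10^-2)²/(7.0 × 10^-4) = 1.01 M

C₀ = 1.0 M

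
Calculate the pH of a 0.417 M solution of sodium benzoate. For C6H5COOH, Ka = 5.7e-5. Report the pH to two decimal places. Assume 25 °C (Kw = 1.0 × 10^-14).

C6H5COO- is the conjugate base of the weak acid C6H5COOH.
Kb = Kw/Ka = 1.0×10^-14 / 5.7 × 10^-5 = 1.75 × 10^-10
Kb = [OH-]²/(0.417 − [OH-]) = 1.75 × 10^-10
Neglecting [OH-] in the denominator: [OH-] = √(1.75 × 10^-10 × 0.417) = 8.54 × 10^-6 M
Check: 0.002% ionized — well under 5%, approximation valid.
pOH = 5.07, so pH = 14.00 − pOH = 8.93

pH = 8.93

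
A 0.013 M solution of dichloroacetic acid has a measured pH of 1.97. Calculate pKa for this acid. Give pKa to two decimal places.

[H+] = 10^(-1.97) = 1.07 × 10^-2 M
At equilibrium [HA] = 0.013 − 1.07 × 10^-2 = 2.30 × 10^-3 M
Ka = [H+][A-]/[HA] = (1.07 × 10^-2)² / 2.30 × 10^-3 = 4.98 × 10^-2
pKa = -log(4.98 × 10^-2) = 1.30

pKa = 1.30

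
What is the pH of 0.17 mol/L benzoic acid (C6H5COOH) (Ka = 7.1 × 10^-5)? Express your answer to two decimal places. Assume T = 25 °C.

C6H5COOH ⇌ C6H5COO- + H+
Ka = x²/(0.17 − x) = 7.1 × 10^-5
Neglecting x in the denominator: x = √(7.1 × 10^-5 × 0.17) = 3.47 × 10^-3 M
(x/C₀ = 2% < 5%, so the approximation holds.)
pH = −log[H+] = −log(3.47 × 10^-3) = 2.46

pH = 2.46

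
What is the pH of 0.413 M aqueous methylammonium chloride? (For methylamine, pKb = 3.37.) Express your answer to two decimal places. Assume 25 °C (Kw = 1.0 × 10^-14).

pH = 5.51

CH3NH3+ is the conjugate acid of the weak base CH3NH2.
Kb = 10^(−3.37) = 4.27 × 10^-4
Ka = Kw/Kb = 1.0×10^-14 / 4.27 × 10^-4 = 2.34 × 10^-11
From the ICE table, Ka = x²/(0.413 − x) = 2.34 × 10^-11.
Neglecting x in the denominator: x = √(2.34 × 10^-11 × 0.413) = 3.11 × 10^-6 M
pH = −log(3.11 × 10^-6) = 5.51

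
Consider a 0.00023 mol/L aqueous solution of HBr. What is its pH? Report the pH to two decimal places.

pH = 3.64

HBr is a strong acid and dissociates completely, so [H+] = 0.00023 M.
pH = -log(0.00023) = 3.64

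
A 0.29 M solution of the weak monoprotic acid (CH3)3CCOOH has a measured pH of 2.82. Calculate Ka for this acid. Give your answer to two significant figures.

[H+] = 10^(-2.82) = 1.51 × 10^-3 M
At equilibrium [HA] = 0.29 − 1.51 × 10^-3 = 2.88 × 10^-1 M
Ka = [H+][A-]/[HA] = (1.51 × 10^-3)² / 2.88 × 10^-1 = 7.9 × 10^-6

Ka = 7.9 × 10^-6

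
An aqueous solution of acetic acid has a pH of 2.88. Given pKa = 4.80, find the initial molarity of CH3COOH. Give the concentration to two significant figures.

[H+] = 10^(-2.88) = 1.32 × 10^-3 M = x
Ka = 10^(−4.80) = 1.58 × 10^-5
Ka = x²/(C₀ − x) ⇒ C₀ = x + x²/Ka
C₀ = 1.32 × 10^-3 + (1.32 × 10^-3)²/(1.58 × 10^-5) = 1.12 × 10^-1 M

C₀ = 1.1 × 10^-1 M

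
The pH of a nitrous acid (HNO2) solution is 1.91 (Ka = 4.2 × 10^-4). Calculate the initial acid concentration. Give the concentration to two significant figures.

[H+] = 10^(-1.91) = 1.23 × 10^-2 M = x
Ka = x²/(C₀ − x) ⇒ C₀ = x + x²/Ka
C₀ = 1.23 × 10^-2 + (1.23 × 10^-2)²/(4.2 × 10^-4) = 3.73 × 10^-1 M

C₀ = 3.7 × 10^-1 M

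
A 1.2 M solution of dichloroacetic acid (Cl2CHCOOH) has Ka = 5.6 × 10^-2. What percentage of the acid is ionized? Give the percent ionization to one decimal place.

Cl2CHCOOH ⇌ Cl2CHCOO- + H+; let x = [H+] at equilibrium.
Solve x² + 0.056x − 0.0672 = 0 → x = 2.33 × 10^-1 M
Fraction ionized = 2.33 × 10^-1 / 1.2 = 0.1942 → 19.4%

19.4%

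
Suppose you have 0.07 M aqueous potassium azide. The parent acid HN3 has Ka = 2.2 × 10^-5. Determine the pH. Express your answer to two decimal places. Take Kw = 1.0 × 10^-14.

pH = 8.75

N3- is the conjugate base of the weak acid HN3.
Kb = Kw/Ka = 1.0×10^-14 / 2.2 × 10^-5 = 4.55 × 10^-10
Kb = [OH-]²/(0.07 − [OH-]) = 4.55 × 10^-10
Since Kb ≪ C₀, [OH-] ≈ √(Kb·C₀) = 5.64 × 10^-6 M.
Check: 0.0081% ionized — well under 5%, approximation valid.
pOH = 5.25, so pH = 14.00 − pOH = 8.75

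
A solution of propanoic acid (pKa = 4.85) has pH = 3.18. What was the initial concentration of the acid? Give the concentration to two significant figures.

[H+] = 10^(-3.18) = 6.61 × 10^-4 M = x
Ka = 10^(−4.85) = 1.41 × 10^-5
Ka = x²/(C₀ − x) ⇒ C₀ = x + x²/Ka
C₀ = 6.61 × 10^-4 + (6.61 × 10^-4)²/(1.41 × 10^-5) = 3.16 × 10^-2 M

C₀ = 3.2 × 10^-2 M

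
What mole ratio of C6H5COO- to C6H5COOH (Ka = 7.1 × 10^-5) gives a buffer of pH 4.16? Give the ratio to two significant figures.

pKa = -log(7.1 × 10^-5) = 4.149
pH = pKa + log(r) ⇒ log(r) = 4.16 − 4.149 = +0.011
r = [C6H5COO-]/[C6H5COOH] = 10^(+0.011) = 1.03

ratio = 1.0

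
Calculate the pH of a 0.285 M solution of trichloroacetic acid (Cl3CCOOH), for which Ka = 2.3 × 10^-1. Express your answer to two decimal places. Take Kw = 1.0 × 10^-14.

Cl3CCOOH ⇌ Cl3CCOO- + H+
Ka = [H+]²/(0.285 − [H+]) = 2.3 × 10^-1
[H+] is not negligible relative to C₀; solve [H+]² + 0.23·[H+] − 0.0655 = 0.
[H+] = (−Ka + √(Ka² + 4·Ka·C₀))/2 = 1.66 × 10^-1 M
pH = −log(1.66 × 10^-1) = 0.78

pH = 0.78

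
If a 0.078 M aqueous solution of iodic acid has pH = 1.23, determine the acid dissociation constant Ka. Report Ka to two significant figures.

[H+] = 10^(-1.23) = 5.89 × 10^-2 M
At equilibrium [HA] = 0.078 − 5.89 × 10^-2 = 1.91 × 10^-2 M
Ka = [H+][A-]/[HA] = (5.89 × 10^-2)² / 1.91 × 10^-2 = 1.8 × 10^-1

Ka = 1.8 × 10^-1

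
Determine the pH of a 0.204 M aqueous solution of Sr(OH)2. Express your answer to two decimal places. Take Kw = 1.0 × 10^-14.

Sr(OH)2 is a strong base (each formula unit releases 2 OH-); [OH-] = 0.408 M.
pOH = -log(0.408) = 0.39
pH = 14.00 - 0.39 = 13.61

pH = 13.61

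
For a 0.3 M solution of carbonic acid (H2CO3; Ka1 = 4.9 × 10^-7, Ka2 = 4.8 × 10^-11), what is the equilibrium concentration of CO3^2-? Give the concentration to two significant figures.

4.8 × 10^-11 M

First ionization gives [H+] ≈ [HCO3-] = 3.83 × 10^-4 M.
Second step: Ka2 = [H+][CO3^2-]/[HCO3-] ≈ [CO3^2-] (since [H+] ≈ [HCO3-]).
So [CO3^2-] ≈ Ka2.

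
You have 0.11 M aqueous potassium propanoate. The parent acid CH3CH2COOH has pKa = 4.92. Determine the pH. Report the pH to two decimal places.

CH3CH2COO- is the conjugate base of the weak acid CH3CH2COOH.
Ka = 10^(−4.92) = 1.20 × 10^-5
Kb = Kw/Ka = 1.0×10^-14 / 1.20 × 10^-5 = 8.33 × 10^-10
Kb = x²/(0.11 − x) = 8.33 × 10^-10
Since Kb ≪ C₀, x ≈ √(Kb·C₀) = 9.57 × 10^-6 M.
(x/C₀ = 0.0087% < 5%, so the approximation holds.)
pOH = −log(9.57 × 10^-6) = 5.02; pH = 14.00 − 5.02 = 8.98

pH = 8.98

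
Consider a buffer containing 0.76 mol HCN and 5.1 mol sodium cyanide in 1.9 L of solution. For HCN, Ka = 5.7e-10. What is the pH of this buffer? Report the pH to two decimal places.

pKa = −log(5.7 × 10^-10) = 9.244
pH = pKa + log([A⁻]/[HA]) = 9.244 + log(5.1/0.76)
pH = 9.244 + (+0.827) = 10.07

pH = 10.07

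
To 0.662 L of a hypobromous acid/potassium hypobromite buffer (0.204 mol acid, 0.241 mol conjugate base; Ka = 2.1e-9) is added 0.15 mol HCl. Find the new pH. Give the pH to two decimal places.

pH = 8.09

After neutralization: n(HOBr) = 0.354 mol, n(OBr-) = 0.091 mol.
pKa = −log(2.1 × 10^-9) = 8.678
Henderson–Hasselbalch with mole ratio 0.091/0.354: pH = 8.678 + (-0.590)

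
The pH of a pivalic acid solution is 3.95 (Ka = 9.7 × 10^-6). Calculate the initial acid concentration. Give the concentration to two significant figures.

C₀ = 1.4 × 10^-3 M

[H+] = 10^(-3.95) = 1.12 × 10^-4 M = x
Ka = x²/(C₀ − x) ⇒ C₀ = x + x²/Ka
C₀ = 1.12 × 10^-4 + (1.12 × 10^-4)²/(9.7 × 10^-6) = 1.41 × 10^-3 M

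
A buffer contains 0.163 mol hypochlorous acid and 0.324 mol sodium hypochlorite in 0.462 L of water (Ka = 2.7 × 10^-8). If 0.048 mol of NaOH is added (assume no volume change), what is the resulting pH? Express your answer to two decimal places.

pH = 8.08

After neutralization: n(HOCl) = 0.115 mol, n(OCl-) = 0.372 mol.
pKa = −log(2.7 × 10^-8) = 7.569
pH = pKa + log(n_OCl-/n_HOCl) = 7.569 + log(0.372/0.115) = 7.569 + (+0.510)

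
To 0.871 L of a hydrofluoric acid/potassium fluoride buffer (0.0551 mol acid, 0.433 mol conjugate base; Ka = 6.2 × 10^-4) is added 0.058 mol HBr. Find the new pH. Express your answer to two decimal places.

pH = 3.73

Added H+ converts F- to HF: HF → 0.113 mol, F- → 0.375 mol.
pKa = −log(6.2 × 10^-4) = 3.208
pH = pKa + log(n_F-/n_HF) = 3.208 + log(0.375/0.113) = 3.208 + (+0.521)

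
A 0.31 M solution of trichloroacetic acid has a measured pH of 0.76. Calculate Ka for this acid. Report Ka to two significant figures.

Ka = 2.2 × 10^-1

[H+] = 10^(-0.76) = 1.74 × 10^-1 M
At equilibrium [HA] = 0.31 − 1.74 × 10^-1 = 1.36 × 10^-1 M
Ka = [H+][A-]/[HA] = (1.74 × 10^-1)² / 1.36 × 10^-1 = 2.2 × 10^-1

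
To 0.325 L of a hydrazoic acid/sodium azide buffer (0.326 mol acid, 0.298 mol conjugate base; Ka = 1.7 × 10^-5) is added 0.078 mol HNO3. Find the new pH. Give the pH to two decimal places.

After neutralization: n(HN3) = 0.404 mol, n(N3-) = 0.22 mol.
pKa = −log(1.7 × 10^-5) = 4.770
pH = pKa + log(n_N3-/n_HN3) = 4.770 + log(0.22/0.404) = 4.770 + (-0.264)

pH = 4.51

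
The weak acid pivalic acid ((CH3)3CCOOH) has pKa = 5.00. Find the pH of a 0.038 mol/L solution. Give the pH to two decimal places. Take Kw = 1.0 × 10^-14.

pH = 3.21

(CH3)3CCOOH ⇌ (CH3)3CCOO- + H+
Ka = 10^(−5.00) = 1.00 × 10^-5
Let x = [H+] at equilibrium. Ka = x²/(0.038 − x).
Since Ka ≪ C₀, x ≈ √(Ka·C₀) = 6.16 × 10^-4 M.
pH = −log[H+] = −log(6.16 × 10^-4) = 3.21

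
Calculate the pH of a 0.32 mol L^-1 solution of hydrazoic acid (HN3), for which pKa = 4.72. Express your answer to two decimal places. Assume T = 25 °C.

HN3 ⇌ N3- + H+
Ka = 10^(−4.72) = 1.91 × 10^-5
From the ICE table, Ka = [H+]²/(0.32 − [H+]) = 1.91 × 10^-5.
Neglecting [H+] in the denominator: [H+] = √(1.91 × 10^-5 × 0.32) = 2.47 × 10^-3 M
pH = −log(2.47 × 10^-3) = 2.61

pH = 2.61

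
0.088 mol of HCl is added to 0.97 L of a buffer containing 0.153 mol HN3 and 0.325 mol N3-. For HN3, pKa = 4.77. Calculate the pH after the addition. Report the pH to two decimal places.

After neutralization: n(HN3) = 0.241 mol, n(N3-) = 0.237 mol.
Henderson–Hasselbalch with mole ratio 0.237/0.241: pH = 4.77 + (-0.007)

pH = 4.76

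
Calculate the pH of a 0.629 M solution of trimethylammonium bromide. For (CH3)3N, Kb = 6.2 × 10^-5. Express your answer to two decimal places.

pH = 5.00

(CH3)3NH+ is the conjugate acid of the weak base (CH3)3N.
Ka = Kw/Kb = 1.0×10^-14 / 6.2 × 10^-5 = 1.61 × 10^-10
From the ICE table, Ka = [H+]²/(0.629 − [H+]) = 1.61 × 10^-10.
Neglecting [H+] in the denominator: [H+] = √(1.61 × 10^-10 × 0.629) = 1.01 × 10^-5 M
pH = −log(1.01 × 10^-5) = 5.00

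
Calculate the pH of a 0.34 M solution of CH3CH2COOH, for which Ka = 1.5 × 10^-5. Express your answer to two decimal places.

CH3CH2COOH ⇌ CH3CH2COO- + H+
Ka = [H+]²/(0.34 − [H+]) = 1.5 × 10^-5
Neglecting [H+] in the denominator: [H+] = √(1.5 × 10^-5 × 0.34) = 2.26 × 10^-3 M
Check: 0.66% ionized — well under 5%, approximation valid.
pH = −log(2.26 × 10^-3) = 2.65

pH = 2.65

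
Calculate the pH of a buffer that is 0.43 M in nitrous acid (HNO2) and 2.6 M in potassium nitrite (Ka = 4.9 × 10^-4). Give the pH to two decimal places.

pH = 4.09

pKa = −log(4.9 × 10^-4) = 3.310
Using pH = pKa + log([base]/[acid]) with [base]/[acid] = 2.6/0.43:
pH = 3.310 + (+0.782) = 4.09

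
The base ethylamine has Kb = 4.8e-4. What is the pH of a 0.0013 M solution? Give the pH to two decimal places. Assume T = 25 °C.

pH = 10.77

C2H5NH2 + H2O ⇌ C2H5NH3+ + OH-
From the ICE table, Kb = [OH-]²/(0.0013 − [OH-]) = 4.8 × 10^-4.
The 5% rule fails; solving [OH-]² + Kb·[OH-] − Kb·C₀ = 0 exactly:
[OH-] = (−Kb + √(Kb² + 4·Kb·C₀))/2 = 5.86 × 10^-4 M
pOH = 3.23, so pH = 14.00 − pOH = 10.77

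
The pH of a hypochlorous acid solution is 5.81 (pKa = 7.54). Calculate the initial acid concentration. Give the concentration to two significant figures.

[H+] = 10^(-5.81) = 1.55 × 10^-6 M = x
Ka = 10^(−7.54) = 2.88 × 10^-8
Ka = x²/(C₀ − x) ⇒ C₀ = x + x²/Ka
C₀ = 1.55 × 10^-6 + (1.55 × 10^-6)²/(2.88 × 10^-8) = 8.50 × 10^-5 M

C₀ = 8.5 × 10^-5 M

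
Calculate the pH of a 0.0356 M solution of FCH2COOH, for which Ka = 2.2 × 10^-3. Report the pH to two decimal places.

pH = 2.11

FCH2COOH ⇌ FCH2COO- + H+
From the ICE table, Ka = [H+]²/(0.0356 − [H+]) = 2.2 × 10^-3.
[H+] is not negligible relative to C₀; solve [H+]² + 0.0022·[H+] − 7.83e-05 = 0.
[H+] = (−Ka + √(Ka² + 4·Ka·C₀))/2 = 7.82 × 10^-3 M
pH = −log[H+] = −log(7.82 × 10^-3) = 2.11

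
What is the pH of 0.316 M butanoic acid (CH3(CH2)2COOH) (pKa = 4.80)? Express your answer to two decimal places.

pH = 2.65

CH3(CH2)2COOH ⇌ CH3(CH2)2COO- + H+
Ka = 10^(−4.80) = 1.58 × 10^-5
From the ICE table, Ka = x²/(0.316 − x) = 1.58 × 10^-5.
Assume x ≪ 0.316: x ≈ √(1.58 × 10^-5 × 0.316) = 2.23 × 10^-3 M
Check: 0.71% ionized — well under 5%, approximation valid.
pH = −log(2.23 × 10^-3) = 2.65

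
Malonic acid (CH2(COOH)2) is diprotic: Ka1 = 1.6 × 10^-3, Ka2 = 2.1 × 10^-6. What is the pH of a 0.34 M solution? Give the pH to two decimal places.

pH = 1.65

Ka1 ≫ Ka2, so treat the first dissociation as the only significant source of H+.
Ka1 = x²/(0.34 − x) = 1.6 × 10^-3
Solving the quadratic: x = (−Ka1 + √(Ka1² + 4·Ka1·C₀))/2 = 2.25 × 10^-2 M
pH = −log(2.25 × 10^-2) = 1.65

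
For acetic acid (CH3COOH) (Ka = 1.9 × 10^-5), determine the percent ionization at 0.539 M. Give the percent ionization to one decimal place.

CH3COOH ⇌ CH3COO- + H+; let x = [H+] at equilibrium.
x ≈ √(Ka·C₀) = √(1.9 × 10^-5 × 0.539) = 3.20 × 10^-3 M
% ionization = x/C₀ × 100% = 3.20 × 10^-3/0.539 × 100% = 0.6%

0.6%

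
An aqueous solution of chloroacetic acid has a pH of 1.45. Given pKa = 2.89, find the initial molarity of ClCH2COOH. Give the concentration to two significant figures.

C₀ = 1.0 M

[H+] = 10^(-1.45) = 3.55 × 10^-2 M = x
Ka = 10^(−2.89) = 1.29 × 10^-3
Ka = x²/(C₀ − x) ⇒ C₀ = x + x²/Ka
C₀ = 3.55 × 10^-2 + (3.55 × 10^-2)²/(1.29 × 10^-3) = 1.01 M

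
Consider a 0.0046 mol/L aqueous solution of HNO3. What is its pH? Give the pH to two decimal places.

pH = 2.34

HNO3 is a strong acid and dissociates completely, so [H+] = 0.0046 M.
pH = -log(0.0046) = 2.34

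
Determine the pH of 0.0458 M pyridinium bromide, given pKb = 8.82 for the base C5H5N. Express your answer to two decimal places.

pH = 3.26

C5H5NH+ is the conjugate acid of the weak base C5H5N.
Kb = 10^(−8.82) = 1.51 × 10^-9
Ka = Kw/Kb = 1.0×10^-14 / 1.51 × 10^-9 = 6.62 × 10^-6
Ka = x²/(0.0458 − x) = 6.62 × 10^-6
Neglecting x in the denominator: x = √(6.62 × 10^-6 × 0.0458) = 5.51 × 10^-4 M
pH = −log(5.51 × 10^-4) = 3.26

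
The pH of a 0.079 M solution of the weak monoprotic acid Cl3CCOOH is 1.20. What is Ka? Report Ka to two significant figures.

Ka = 2.5 × 10^-1

[H+] = 10^(-1.20) = 6.31 × 10^-2 M
At equilibrium [HA] = 0.079 − 6.31 × 10^-2 = 1.59 × 10^-2 M
Ka = [H+][A-]/[HA] = (6.31 × 10^-2)² / 1.59 × 10^-2 = 2.5 × 10^-1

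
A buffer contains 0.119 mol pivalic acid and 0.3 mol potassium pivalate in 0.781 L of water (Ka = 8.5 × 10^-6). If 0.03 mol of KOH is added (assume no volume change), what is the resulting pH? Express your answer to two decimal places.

pH = 5.64

After neutralization: n((CH3)3CCOOH) = 0.089 mol, n((CH3)3CCOO-) = 0.33 mol.
pKa = −log(8.5 × 10^-6) = 5.071
pH = pKa + log([A⁻]/[HA]) = 5.071 + log(0.33/0.089) = 5.071 +0.569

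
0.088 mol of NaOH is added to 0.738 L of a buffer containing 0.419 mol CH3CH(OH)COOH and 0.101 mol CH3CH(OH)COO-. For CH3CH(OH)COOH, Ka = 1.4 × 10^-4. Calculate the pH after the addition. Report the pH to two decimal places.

pH = 3.61

After neutralization: n(CH3CH(OH)COOH) = 0.331 mol, n(CH3CH(OH)COO-) = 0.189 mol.
pKa = −log(1.4 × 10^-4) = 3.854
Henderson–Hasselbalch with mole ratio 0.189/0.331: pH = 3.854 + (-0.243)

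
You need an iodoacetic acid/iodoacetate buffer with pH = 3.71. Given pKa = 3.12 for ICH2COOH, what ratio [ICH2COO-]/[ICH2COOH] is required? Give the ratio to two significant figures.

ratio = 3.9

pH = pKa + log(r) ⇒ log(r) = 3.71 − 3.12 = +0.59
r = [ICH2COO-]/[ICH2COOH] = 10^(+0.59) = 3.89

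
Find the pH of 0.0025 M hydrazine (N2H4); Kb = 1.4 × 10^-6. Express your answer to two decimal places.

pH = 9.77

N2H4 + H2O ⇌ N2H5+ + OH-
Kb = [OH-]²/(0.0025 − [OH-]) = 1.4 × 10^-6
Assume [OH-] ≪ 0.0025: [OH-] ≈ √(1.4 × 10^-6 × 0.0025) = 5.92 × 10^-5 M
pOH = −log(5.92 × 10^-5) = 4.23; pH = 14.00 − 4.23 = 9.77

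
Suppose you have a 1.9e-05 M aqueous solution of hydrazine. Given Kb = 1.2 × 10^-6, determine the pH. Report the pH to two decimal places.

N2H4 + H2O ⇌ N2H5+ + OH-
Kb = [OH-]²/(1.9e-05 − [OH-]) = 1.2 × 10^-6
Here C₀/Kb ≈ 15.8, so the small-[OH-] approximation fails. Use the quadratic:
[OH-] = (−Kb + √(Kb² + 4·Kb·C₀))/2 = 4.21 × 10^-6 M
pOH = 5.38, so pH = 14.00 − pOH = 8.62

pH = 8.62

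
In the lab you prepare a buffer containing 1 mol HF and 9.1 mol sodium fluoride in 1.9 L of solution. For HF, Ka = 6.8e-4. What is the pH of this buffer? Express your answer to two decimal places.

pH = 4.13

pKa = −log(6.8 × 10^-4) = 3.167
pH = pKa + log([A⁻]/[HA]) = 3.167 + log(9.1/1)
pH = 3.167 + (+0.959) = 4.13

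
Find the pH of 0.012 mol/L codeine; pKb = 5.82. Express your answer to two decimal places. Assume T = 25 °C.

pH = 10.13

C18H21NO3 + H2O ⇌ C18H22NO3+ + OH-
Kb = 10^(−5.82) = 1.51 × 10^-6
From the ICE table, Kb = [OH-]²/(0.012 − [OH-]) = 1.51 × 10^-6.
Neglecting [OH-] in the denominator: [OH-] = √(1.51 × 10^-6 × 0.012) = 1.35 × 10^-4 M
pOH = −log(1.35 × 10^-4) = 3.87; pH = 14.00 − 3.87 = 10.13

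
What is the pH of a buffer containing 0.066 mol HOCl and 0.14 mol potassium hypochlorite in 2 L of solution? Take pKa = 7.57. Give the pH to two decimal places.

Henderson–Hasselbalch: pH = pKa + log([OCl-]/[HOCl]) = 7.57 + log(0.14/0.066)
pH = 7.57 + (+0.327) = 7.90

pH = 7.90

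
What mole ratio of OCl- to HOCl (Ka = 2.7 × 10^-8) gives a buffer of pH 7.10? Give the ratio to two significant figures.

pKa = -log(2.7 × 10^-8) = 7.569
pH = pKa + log(r) ⇒ log(r) = 7.10 − 7.569 = -0.469
r = [OCl-]/[HOCl] = 10^(-0.469) = 0.34

ratio = 0.34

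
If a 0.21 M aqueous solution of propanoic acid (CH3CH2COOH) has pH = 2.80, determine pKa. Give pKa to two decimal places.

pKa = 4.92

[H+] = 10^(-2.80) = 1.58 × 10^-3 M
At equilibrium [HA] = 0.21 − 1.58 × 10^-3 = 2.08 × 10^-1 M
Ka = [H+][A-]/[HA] = (1.58 × 10^-3)² / 2.08 × 10^-1 = 1.20 × 10^-5
pKa = -log(1.20 × 10^-5) = 4.92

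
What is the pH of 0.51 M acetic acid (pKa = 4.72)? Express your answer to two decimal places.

pH = 2.51

CH3COOH ⇌ CH3COO- + H+
Ka = 10^(−4.72) = 1.91 × 10^-5
Ka = [H+]²/(0.51 − [H+]) = 1.91 × 10^-5
Neglecting [H+] in the denominator: [H+] = √(1.91 × 10^-5 × 0.51) = 3.12 × 10^-3 M
Check: 0.61% ionized — well under 5%, approximation valid.
pH = −log(3.12 × 10^-3) = 2.51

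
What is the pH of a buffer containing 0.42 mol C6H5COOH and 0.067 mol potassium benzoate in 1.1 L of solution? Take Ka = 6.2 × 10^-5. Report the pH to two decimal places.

pKa = −log(6.2 × 10^-5) = 4.208
pH = pKa + log([A⁻]/[HA]) = 4.208 + log(0.067/0.42)
pH = 4.208 + (-0.797) = 3.41

pH = 3.41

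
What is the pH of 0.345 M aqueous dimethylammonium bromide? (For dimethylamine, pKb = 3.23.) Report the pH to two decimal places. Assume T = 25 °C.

(CH3)2NH2+ is the conjugate acid of the weak base (CH3)2NH.
Kb = 10^(−3.23) = 5.89 × 10^-4
Ka = Kw/Kb = 1.0×10^-14 / 5.89 × 10^-4 = 1.70 × 10^-11
From the ICE table, Ka = [H+]²/(0.345 − [H+]) = 1.70 × 10^-11.
Neglecting [H+] in the denominator: [H+] = √(1.70 × 10^-11 × 0.345) = 2.42 × 10^-6 M
Check: 0.0007% ionized — well under 5%, approximation valid.
pH = −log(2.42 × 10^-6) = 5.62

pH = 5.62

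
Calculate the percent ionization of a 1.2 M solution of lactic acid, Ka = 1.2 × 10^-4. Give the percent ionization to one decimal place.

1.0%

CH3CH(OH)COOH ⇌ CH3CH(OH)COO- + H+; let x = [H+] at equilibrium.
x ≈ √(Ka·C₀) = √(1.2 × 10^-4 × 1.2) = 1.20 × 10^-2 M
% ionization = x/C₀ × 100% = 1.20 × 10^-2/1.2 × 100% = 1.0%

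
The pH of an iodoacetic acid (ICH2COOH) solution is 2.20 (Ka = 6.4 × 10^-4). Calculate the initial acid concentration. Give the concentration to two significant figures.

[H+] = 10^(-2.20) = 6.31 × 10^-3 M = x
Ka = x²/(C₀ − x) ⇒ C₀ = x + x²/Ka
C₀ = 6.31 × 10^-3 + (6.31 × 10^-3)²/(6.4 × 10^-4) = 6.85 × 10^-2 M

C₀ = 6.9 × 10^-2 M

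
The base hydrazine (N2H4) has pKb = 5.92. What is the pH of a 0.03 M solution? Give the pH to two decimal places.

pH = 10.28

N2H4 + H2O ⇌ N2H5+ + OH-
Kb = 10^(−5.92) = 1.20 × 10^-6
Kb = x²/(0.03 − x) = 1.20 × 10^-6
Assume x ≪ 0.03: x ≈ √(1.20 × 10^-6 × 0.03) = 1.90 × 10^-4 M
(x/C₀ = 0.63% < 5%, so the approximation holds.)
pOH = 3.72, so pH = 14.00 − pOH = 10.28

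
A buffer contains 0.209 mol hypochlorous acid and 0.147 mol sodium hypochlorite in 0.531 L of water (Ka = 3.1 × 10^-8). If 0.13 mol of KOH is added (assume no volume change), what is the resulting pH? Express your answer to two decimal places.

pH = 8.05

After neutralization: n(HOCl) = 0.079 mol, n(OCl-) = 0.277 mol.
pKa = −log(3.1 × 10^-8) = 7.509
pH = pKa + log([A⁻]/[HA]) = 7.509 + log(0.277/0.079) = 7.509 +0.545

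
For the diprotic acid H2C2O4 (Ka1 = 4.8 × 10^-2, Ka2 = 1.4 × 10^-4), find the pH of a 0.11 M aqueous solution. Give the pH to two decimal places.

Since Ka1 ≫ Ka2, the first ionization dominates [H+].
Ka1 = x²/(0.11 − x) = 4.8 × 10^-2
Solving the quadratic: x = (−Ka1 + √(Ka1² + 4·Ka1·C₀))/2 = 5.25 × 10^-2 M
pH = −log(5.25 × 10^-2) = 1.28

pH = 1.28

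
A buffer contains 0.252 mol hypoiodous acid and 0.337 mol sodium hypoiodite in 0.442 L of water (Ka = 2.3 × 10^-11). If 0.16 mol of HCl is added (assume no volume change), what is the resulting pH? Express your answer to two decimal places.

After neutralization: n(HOI) = 0.412 mol, n(OI-) = 0.177 mol.
pKa = −log(2.3 × 10^-11) = 10.638
Henderson–Hasselbalch with mole ratio 0.177/0.412: pH = 10.638 + (-0.367)

pH = 10.27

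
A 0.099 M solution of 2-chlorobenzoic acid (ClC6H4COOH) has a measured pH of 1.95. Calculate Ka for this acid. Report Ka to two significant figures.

Ka = 1.4 × 10^-3

[H+] = 10^(-1.95) = 1.12 × 10^-2 M
At equilibrium [HA] = 0.099 − 1.12 × 10^-2 = 8.78 × 10^-2 M
Ka = [H+][A-]/[HA] = (1.12 × 10^-2)² / 8.78 × 10^-2 = 1.4 × 10^-3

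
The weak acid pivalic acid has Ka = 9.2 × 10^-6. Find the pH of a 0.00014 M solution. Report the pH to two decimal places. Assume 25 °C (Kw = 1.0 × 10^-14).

pH = 4.50

(CH3)3CCOOH ⇌ (CH3)3CCOO- + H+
Let x = [H+] at equilibrium. Ka = x²/(0.00014 − x).
Here C₀/Ka ≈ 15.2, so the small-x approximation fails. Use the quadratic:
x = [−9.2e-06 + √(9.2e-06² + 5.15e-09)]/2 = 3.16 × 10^-5 M
pH = −log(3.16 × 10^-5) = 4.50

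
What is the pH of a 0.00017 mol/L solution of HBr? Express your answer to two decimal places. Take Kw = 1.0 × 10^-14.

pH = 3.77

HBr is a strong acid and dissociates completely, so [H+] = 0.00017 M.
pH = -log(0.00017) = 3.77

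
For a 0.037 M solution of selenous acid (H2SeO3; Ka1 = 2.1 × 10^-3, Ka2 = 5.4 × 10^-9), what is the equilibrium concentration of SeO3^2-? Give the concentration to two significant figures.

First ionization gives [H+] ≈ [HSeO3-] = 7.83 × 10^-3 M.
Second step: Ka2 = [H+][SeO3^2-]/[HSeO3-] ≈ [SeO3^2-] (since [H+] ≈ [HSeO3-]).
So [SeO3^2-] ≈ Ka2.

5.4 × 10^-9 M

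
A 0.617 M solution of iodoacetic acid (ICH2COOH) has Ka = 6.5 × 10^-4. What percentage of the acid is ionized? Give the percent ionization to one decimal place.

3.2%

ICH2COOH ⇌ ICH2COO- + H+; let x = [H+] at equilibrium.
x ≈ √(Ka·C₀) = √(6.5 × 10^-4 × 0.617) = 2.00 × 10^-2 M
% ionization = x/C₀ × 100% = 2.00 × 10^-2/0.617 × 100% = 3.2%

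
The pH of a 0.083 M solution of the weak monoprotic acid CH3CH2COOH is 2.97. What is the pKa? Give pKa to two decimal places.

[H+] = 10^(-2.97) = 1.07 × 10^-3 M
At equilibrium [HA] = 0.083 − 1.07 × 10^-3 = 8.19 × 10^-2 M
Ka = [H+][A-]/[HA] = (1.07 × 10^-3)² / 8.19 × 10^-2 = 1.40 × 10^-5
pKa = -log(1.40 × 10^-5) = 4.85

pKa = 4.85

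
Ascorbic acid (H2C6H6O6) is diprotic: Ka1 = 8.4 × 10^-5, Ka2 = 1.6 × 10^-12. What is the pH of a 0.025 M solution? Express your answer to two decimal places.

Ka1 ≫ Ka2, so treat the first dissociation as the only significant source of H+.
Ka1 = x²/(0.025 − x) = 8.4 × 10^-5
Solving the quadratic: x = (−Ka1 + √(Ka1² + 4·Ka1·C₀))/2 = 1.41 × 10^-3 M
pH = −log(1.41 × 10^-3) = 2.85

pH = 2.85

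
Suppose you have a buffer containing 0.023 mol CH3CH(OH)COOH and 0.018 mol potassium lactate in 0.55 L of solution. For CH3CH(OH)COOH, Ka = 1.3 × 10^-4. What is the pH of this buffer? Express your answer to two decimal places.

pH = 3.78

pKa = −log(1.3 × 10^-4) = 3.886
pH = pKa + log([A⁻]/[HA]) = 3.886 + log(0.018/0.023)
pH = 3.886 + (-0.106) = 3.78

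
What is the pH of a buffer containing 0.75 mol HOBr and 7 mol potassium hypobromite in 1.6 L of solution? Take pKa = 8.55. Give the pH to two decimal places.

Henderson–Hasselbalch: pH = pKa + log([OBr-]/[HOBr]) = 8.55 + log(7/0.75)
pH = 8.55 + (+0.970) = 9.52

pH = 9.52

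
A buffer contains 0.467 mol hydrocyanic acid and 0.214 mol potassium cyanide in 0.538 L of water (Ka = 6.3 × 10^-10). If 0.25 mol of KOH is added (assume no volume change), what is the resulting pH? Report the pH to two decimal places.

OH- converts HCN to CN-: HCN → 0.217 mol, CN- → 0.464 mol.
pKa = −log(6.3 × 10^-10) = 9.201
Henderson–Hasselbalch with mole ratio 0.464/0.217: pH = 9.201 + (+0.330)

pH = 9.53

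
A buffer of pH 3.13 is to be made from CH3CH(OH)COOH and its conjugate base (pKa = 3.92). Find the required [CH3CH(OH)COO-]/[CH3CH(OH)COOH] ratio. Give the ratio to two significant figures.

pH = pKa + log(r) ⇒ log(r) = 3.13 − 3.92 = -0.79
r = [CH3CH(OH)COO-]/[CH3CH(OH)COOH] = 10^(-0.79) = 0.162

ratio = 0.16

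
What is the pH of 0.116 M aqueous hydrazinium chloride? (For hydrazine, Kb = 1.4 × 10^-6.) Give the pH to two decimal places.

pH = 4.54

N2H5+ is the conjugate acid of the weak base N2H4.
Ka = Kw/Kb = 1.0×10^-14 / 1.4 × 10^-6 = 7.14 × 10^-9
Ka = x²/(0.116 − x) = 7.14 × 10^-9
Since Ka ≪ C₀, x ≈ √(Ka·C₀) = 2.88 × 10^-5 M.
pH = −log[H+] = −log(2.88 × 10^-5) = 4.54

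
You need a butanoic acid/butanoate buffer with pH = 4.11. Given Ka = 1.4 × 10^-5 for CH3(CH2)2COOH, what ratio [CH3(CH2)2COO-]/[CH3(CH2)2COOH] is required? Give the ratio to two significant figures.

pKa = -log(1.4 × 10^-5) = 4.854
pH = pKa + log(r) ⇒ log(r) = 4.11 − 4.854 = -0.744
r = [CH3(CH2)2COO-]/[CH3(CH2)2COOH] = 10^(-0.744) = 0.18

ratio = 0.18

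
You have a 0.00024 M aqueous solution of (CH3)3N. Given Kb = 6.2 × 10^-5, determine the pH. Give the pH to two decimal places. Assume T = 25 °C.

(CH3)3N + H2O ⇌ (CH3)3NH+ + OH-
Kb = [OH-]²/(0.00024 − [OH-]) = 6.2 × 10^-5
The 5% rule fails; solving [OH-]² + Kb·[OH-] − Kb·C₀ = 0 exactly:
[OH-] = [−6.2e-05 + √(6.2e-05² + 5.95e-08)]/2 = 9.49 × 10^-5 M
pOH = −log(9.49 × 10^-5) = 4.02; pH = 14.00 − 4.02 = 9.98

pH = 9.98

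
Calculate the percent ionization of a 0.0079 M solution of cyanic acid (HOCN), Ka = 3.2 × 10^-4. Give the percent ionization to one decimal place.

HOCN ⇌ OCN- + H+; let x = [H+] at equilibrium.
Solve x² + 0.00032x − 2.53e-06 = 0 → x = 1.44 × 10^-3 M
% ionization = x/C₀ × 100% = 1.44 × 10^-3/0.0079 × 100% = 18.2%

18.2%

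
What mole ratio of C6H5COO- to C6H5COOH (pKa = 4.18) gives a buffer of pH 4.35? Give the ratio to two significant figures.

ratio = 1.5

pH = pKa + log(r) ⇒ log(r) = 4.35 − 4.18 = +0.17
r = [C6H5COO-]/[C6H5COOH] = 10^(+0.17) = 1.48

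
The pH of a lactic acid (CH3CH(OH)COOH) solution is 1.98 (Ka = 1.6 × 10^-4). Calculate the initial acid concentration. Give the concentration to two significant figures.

[H+] = 10^(-1.98) = 1.05 × 10^-2 M = x
Ka = x²/(C₀ − x) ⇒ C₀ = x + x²/Ka
C₀ = 1.05 × 10^-2 + (1.05 × 10^-2)²/(1.6 × 10^-4) = 7.00 × 10^-1 M

C₀ = 7.0 × 10^-1 M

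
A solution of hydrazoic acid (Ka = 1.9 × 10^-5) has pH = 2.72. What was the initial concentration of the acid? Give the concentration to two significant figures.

[H+] = 10^(-2.72) = 1.91 × 10^-3 M = x
Ka = x²/(C₀ − x) ⇒ C₀ = x + x²/Ka
C₀ = 1.91 × 10^-3 + (1.91 × 10^-3)²/(1.9 × 10^-5) = 1.94 × 10^-1 M

C₀ = 1.9 × 10^-1 M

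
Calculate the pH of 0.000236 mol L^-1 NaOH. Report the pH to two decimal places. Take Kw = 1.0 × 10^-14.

NaOH is a strong base; [OH-] = 0.000236 M.
pOH = -log(0.000236) = 3.63
pH = 14.00 - 3.63 = 10.37

pH = 10.37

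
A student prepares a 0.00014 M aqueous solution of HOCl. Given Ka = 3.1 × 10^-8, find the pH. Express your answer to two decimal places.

HOCl ⇌ OCl- + H+
From the ICE table, Ka = [H+]²/(0.00014 − [H+]) = 3.1 × 10^-8.
Neglecting [H+] in the denominator: [H+] = √(3.1 × 10^-8 × 0.00014) = 2.08 × 10^-6 M
Check: 1.5% ionized — well under 5%, approximation valid.
pH = −log(2.08 × 10^-6) = 5.68

pH = 5.68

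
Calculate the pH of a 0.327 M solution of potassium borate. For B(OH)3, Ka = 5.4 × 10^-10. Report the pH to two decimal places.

pH = 11.39

B(OH)4- is the conjugate base of the weak acid B(OH)3.
Kb = Kw/Ka = 1.0×10^-14 / 5.4 × 10^-10 = 1.85 × 10^-5
From the ICE table, Kb = [OH-]²/(0.327 − [OH-]) = 1.85 × 10^-5.
Since Kb ≪ C₀, [OH-] ≈ √(Kb·C₀) = 2.46 × 10^-3 M.
([OH-]/C₀ = 0.75% < 5%, so the approximation holds.)
pOH = −log(2.46 × 10^-3) = 2.61; pH = 14.00 − 2.61 = 11.39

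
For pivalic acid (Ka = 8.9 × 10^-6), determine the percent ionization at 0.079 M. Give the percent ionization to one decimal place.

1.1%

(CH3)3CCOOH ⇌ (CH3)3CCOO- + H+; let x = [H+] at equilibrium.
x ≈ √(Ka·C₀) = √(8.9 × 10^-6 × 0.079) = 8.39 × 10^-4 M
% ionization = x/C₀ × 100% = 8.39 × 10^-4/0.079 × 100% = 1.1%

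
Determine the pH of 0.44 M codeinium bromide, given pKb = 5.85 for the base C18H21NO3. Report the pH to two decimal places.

pH = 4.25

C18H22NO3+ is the conjugate acid of the weak base C18H21NO3.
Kb = 10^(−5.85) = 1.41 × 10^-6
Ka = Kw/Kb = 1.0×10^-14 / 1.41 × 10^-6 = 7.09 × 10^-9
Ka = x²/(0.44 − x) = 7.09 × 10^-9
Since Ka ≪ C₀, x ≈ √(Ka·C₀) = 5.59 × 10^-5 M.
(x/C₀ = 0.013% < 5%, so the approximation holds.)
pH = −log(5.59 × 10^-5) = 4.25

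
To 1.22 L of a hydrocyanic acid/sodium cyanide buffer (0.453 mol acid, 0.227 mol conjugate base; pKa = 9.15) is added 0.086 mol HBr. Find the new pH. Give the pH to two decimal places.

Added H+ converts CN- to HCN: HCN → 0.539 mol, CN- → 0.141 mol.
pH = pKa + log(n_CN-/n_HCN) = 9.15 + log(0.141/0.539) = 9.15 + (-0.582)

pH = 8.57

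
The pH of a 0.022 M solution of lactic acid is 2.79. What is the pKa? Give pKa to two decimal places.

[H+] = 10^(-2.79) = 1.62 × 10^-3 M
At equilibrium [HA] = 0.022 − 1.62 × 10^-3 = 2.04 × 10^-2 M
Ka = [H+][A-]/[HA] = (1.62 × 10^-3)² / 2.04 × 10^-2 = 1.29 × 10^-4
pKa = -log(1.29 × 10^-4) = 3.89

pKa = 3.89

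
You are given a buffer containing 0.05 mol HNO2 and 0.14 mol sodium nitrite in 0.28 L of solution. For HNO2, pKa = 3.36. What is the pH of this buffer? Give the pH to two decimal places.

pH = 3.81

Using pH = pKa + log([base]/[acid]) with [base]/[acid] = 0.14/0.05:
pH = 3.36 + (+0.447) = 3.81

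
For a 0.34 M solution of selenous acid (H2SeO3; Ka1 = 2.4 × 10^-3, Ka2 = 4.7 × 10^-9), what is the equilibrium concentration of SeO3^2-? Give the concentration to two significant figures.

First ionization gives [H+] ≈ [HSeO3-] = 2.74 × 10^-2 M.
Second step: Ka2 = [H+][SeO3^2-]/[HSeO3-] ≈ [SeO3^2-] (since [H+] ≈ [HSeO3-]).
So [SeO3^2-] ≈ Ka2.

4.7 × 10^-9 M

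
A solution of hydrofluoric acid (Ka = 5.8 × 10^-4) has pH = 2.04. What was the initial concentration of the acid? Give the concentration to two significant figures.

[H+] = 10^(-2.04) = 9.12 × 10^-3 M = x
Ka = x²/(C₀ − x) ⇒ C₀ = x + x²/Ka
C₀ = 9.12 × 10^-3 + (9.12 × 10^-3)²/(5.8 × 10^-4) = 1.53 × 10^-1 M

C₀ = 1.5 × 10^-1 M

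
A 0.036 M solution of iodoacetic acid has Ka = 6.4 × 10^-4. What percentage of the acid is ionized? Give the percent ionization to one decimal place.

ICH2COOH ⇌ ICH2COO- + H+; let x = [H+] at equilibrium.
Solve x² + 0.00064x − 2.3e-05 = 0 → x = 4.49 × 10^-3 M
% ionization = x/C₀ × 100% = 4.49 × 10^-3/0.036 × 100% = 12.5%

12.5%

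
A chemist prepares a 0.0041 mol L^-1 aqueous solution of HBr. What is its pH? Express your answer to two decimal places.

HBr is a strong acid and dissociates completely, so [H+] = 0.0041 M.
pH = -log(0.0041) = 2.39

pH = 2.39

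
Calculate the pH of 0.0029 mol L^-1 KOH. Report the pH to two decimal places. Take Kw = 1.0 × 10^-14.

pH = 11.46

KOH is a strong base; [OH-] = 0.0029 M.
pOH = -log(0.0029) = 2.54
pH = 14.00 - 2.54 = 11.46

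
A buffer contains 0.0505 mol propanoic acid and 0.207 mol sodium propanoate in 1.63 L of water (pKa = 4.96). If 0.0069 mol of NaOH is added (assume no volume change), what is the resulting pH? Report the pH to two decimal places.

pH = 5.65

OH- converts CH3CH2COOH to CH3CH2COO-: CH3CH2COOH → 0.0436 mol, CH3CH2COO- → 0.214 mol.
pH = pKa + log(n_CH3CH2COO-/n_CH3CH2COOH) = 4.96 + log(0.214/0.0436) = 4.96 + (+0.691)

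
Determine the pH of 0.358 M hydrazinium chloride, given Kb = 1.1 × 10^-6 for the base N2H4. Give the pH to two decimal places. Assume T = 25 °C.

N2H5+ is the conjugate acid of the weak base N2H4.
Ka = Kw/Kb = 1.0×10^-14 / 1.1 × 10^-6 = 9.09 × 10^-9
Ka = x²/(0.358 − x) = 9.09 × 10^-9
Neglecting x in the denominator: x = √(9.09 × 10^-9 × 0.358) = 5.70 × 10^-5 M
(x/C₀ = 0.016% < 5%, so the approximation holds.)
pH = −log[H+] = −log(5.70 × 10^-5) = 4.24

pH = 4.24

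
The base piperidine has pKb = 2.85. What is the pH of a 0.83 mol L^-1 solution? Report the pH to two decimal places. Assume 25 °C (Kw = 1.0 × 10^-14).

C5H10NH + H2O ⇌ C5H10NH2+ + OH-
Kb = 10^(−2.85) = 1.41 × 10^-3
From the ICE table, Kb = [OH-]²/(0.83 − [OH-]) = 1.41 × 10^-3.
Neglecting [OH-] in the denominator: [OH-] = √(1.41 × 10^-3 × 0.83) = 3.42 × 10^-2 M
pOH = 1.47, so pH = 14.00 − pOH = 12.53

pH = 12.53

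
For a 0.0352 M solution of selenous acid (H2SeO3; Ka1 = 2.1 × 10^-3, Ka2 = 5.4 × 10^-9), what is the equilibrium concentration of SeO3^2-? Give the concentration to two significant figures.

First ionization gives [H+] ≈ [HSeO3-] = 7.61 × 10^-3 M.
Second step: Ka2 = [H+][SeO3^2-]/[HSeO3-] ≈ [SeO3^2-] (since [H+] ≈ [HSeO3-]).
So [SeO3^2-] ≈ Ka2.

5.4 × 10^-9 M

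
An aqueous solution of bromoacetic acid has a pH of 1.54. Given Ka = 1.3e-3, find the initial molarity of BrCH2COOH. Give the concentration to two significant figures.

C₀ = 6.7 × 10^-1 M

[H+] = 10^(-1.54) = 2.88 × 10^-2 M = x
Ka = x²/(C₀ − x) ⇒ C₀ = x + x²/Ka
C₀ = 2.88 × 10^-2 + (2.88 × 10^-2)²/(1.3 × 10^-3) = 6.67 × 10^-1 M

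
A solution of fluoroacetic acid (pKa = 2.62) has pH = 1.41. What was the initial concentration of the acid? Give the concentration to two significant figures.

[H+] = 10^(-1.41) = 3.89 × 10^-2 M = x
Ka = 10^(−2.62) = 2.40 × 10^-3
Ka = x²/(C₀ − x) ⇒ C₀ = x + x²/Ka
C₀ = 3.89 × 10^-2 + (3.89 × 10^-2)²/(2.40 × 10^-3) = 6.69 × 10^-1 M

C₀ = 6.7 × 10^-1 M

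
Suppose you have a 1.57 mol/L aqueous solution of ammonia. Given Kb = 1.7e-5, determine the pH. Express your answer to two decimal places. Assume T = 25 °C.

pH = 11.71

NH3 + H2O ⇌ NH4+ + OH-
Kb = [OH-]²/(1.57 − [OH-]) = 1.7 × 10^-5
Since Kb ≪ C₀, [OH-] ≈ √(Kb·C₀) = 5.17 × 10^-3 M.
Check: 0.33% ionized — well under 5%, approximation valid.
pOH = −log(5.17 × 10^-3) = 2.29; pH = 14.00 − 2.29 = 11.71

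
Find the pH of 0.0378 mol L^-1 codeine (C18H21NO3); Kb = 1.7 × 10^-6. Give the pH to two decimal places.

pH = 10.40

C18H21NO3 + H2O ⇌ C18H22NO3+ + OH-
From the ICE table, Kb = x²/(0.0378 − x) = 1.7 × 10^-6.
Since Kb ≪ C₀, x ≈ √(Kb·C₀) = 2.53 × 10^-4 M.
pOH = 3.60, so pH = 14.00 − pOH = 10.40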